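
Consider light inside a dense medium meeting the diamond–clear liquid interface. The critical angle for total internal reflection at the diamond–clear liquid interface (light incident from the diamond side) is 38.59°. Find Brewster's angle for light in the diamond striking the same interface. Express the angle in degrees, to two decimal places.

sin θ_c = n₂/n₁, so n₂/n₁ = sin 38.59° = 0.6237.
Brewster: tan θ_B = n₂/n₁ = 0.6237.
θ_B = arctan(0.6237) = 31.95°.

θ_B ≈ 31.95°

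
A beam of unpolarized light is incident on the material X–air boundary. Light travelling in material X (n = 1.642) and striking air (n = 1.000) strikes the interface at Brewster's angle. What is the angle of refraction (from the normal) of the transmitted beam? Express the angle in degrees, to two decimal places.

First find Brewster's angle: tan θ_B = 1.000/1.642 = 0.6090, giving θ_B = 31.34°.
At Brewster's angle the reflected and refracted rays are perpendicular, so θ_t = 90° − θ_B = 90° − 31.34° = 58.66°.

θ_t ≈ 58.66°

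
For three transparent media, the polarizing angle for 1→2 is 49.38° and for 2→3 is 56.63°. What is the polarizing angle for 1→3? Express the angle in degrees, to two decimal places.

θ_B ≈ 60.54°

Each Brewster angle gives a ratio: n₂/n₁ = tan 49.38° = 1.1659, n₃/n₂ = tan 56.63° = 1.5183.
Multiplying, n₃/n₁ = 1.1659 × 1.5183 = 1.7702, and θ_B(1→3) = arctan 1.7702 = 60.54°.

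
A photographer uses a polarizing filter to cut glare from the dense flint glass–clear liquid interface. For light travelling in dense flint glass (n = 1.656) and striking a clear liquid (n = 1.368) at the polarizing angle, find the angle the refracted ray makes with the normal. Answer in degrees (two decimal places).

θ_t ≈ 50.44°

tan θ_B = n₂/n₁ = 1.368/1.656 = 0.8261, so θ_B = 39.56°.
Since θ_B + θ_t = 90° at Brewster incidence, θ_t = 90° − 39.56° = 50.44°.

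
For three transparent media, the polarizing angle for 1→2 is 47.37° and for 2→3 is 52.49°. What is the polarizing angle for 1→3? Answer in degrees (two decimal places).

θ_B ≈ 54.76°

n₂/n₁ = tan 47.37° = 1.0863 and n₃/n₂ = tan 52.49° = 1.3028.
Multiplying, n₃/n₁ = 1.0863 × 1.3028 = 1.4152, and θ_B(1→3) = arctan 1.4152 = 54.76°.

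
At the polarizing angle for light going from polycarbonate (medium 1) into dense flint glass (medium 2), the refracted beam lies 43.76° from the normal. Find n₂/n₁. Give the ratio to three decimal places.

At Brewster incidence θ_B = 90° − θ_t = 90° − 43.76° = 46.24°.
Then n₂/n₁ = tan θ_B = tan 46.24° = 1.044.

n₂/n₁ ≈ 1.044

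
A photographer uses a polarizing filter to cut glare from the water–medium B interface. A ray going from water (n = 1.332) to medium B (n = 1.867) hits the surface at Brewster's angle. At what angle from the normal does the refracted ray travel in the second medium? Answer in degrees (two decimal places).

θ_t ≈ 35.51°

First find Brewster's angle: tan θ_B = 1.867/1.332 = 1.4017, giving θ_B = 54.49°.
Since θ_B + θ_t = 90° at Brewster incidence, θ_t = 90° − 54.49° = 35.51°.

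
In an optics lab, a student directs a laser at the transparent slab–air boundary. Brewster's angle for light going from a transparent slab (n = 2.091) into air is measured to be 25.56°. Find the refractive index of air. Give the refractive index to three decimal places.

n ≈ 1.000

Brewster's law: tan θ_B = n₂/n₁ (light incident in a transparent slab, refracted into air).
n₂ = n₁ tan θ_B = 2.091 × tan 25.56° = 1.000.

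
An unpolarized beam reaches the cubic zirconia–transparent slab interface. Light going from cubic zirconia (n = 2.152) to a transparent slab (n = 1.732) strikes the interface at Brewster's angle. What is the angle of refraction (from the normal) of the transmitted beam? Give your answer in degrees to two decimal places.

θ_B = arctan(n₂/n₁) = arctan(1.732/2.152) = 38.83°.
The refracted ray is perpendicular to the reflected ray, so θ_t = 90° − θ_B = 51.17°.

θ_t ≈ 51.17°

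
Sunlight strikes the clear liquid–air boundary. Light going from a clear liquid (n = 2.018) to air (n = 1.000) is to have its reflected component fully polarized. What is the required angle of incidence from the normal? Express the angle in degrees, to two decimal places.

Here n₂/n₁ = 1.000/2.018 = 0.4955, and Brewster's law gives tan θ_B = n₂/n₁.
θ_B = arctan(0.4955) = 26.36°.

θ_B ≈ 26.36°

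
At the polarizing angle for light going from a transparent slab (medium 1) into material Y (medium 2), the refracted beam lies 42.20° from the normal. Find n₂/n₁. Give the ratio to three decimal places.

At Brewster incidence θ_B = 90° − θ_t = 90° − 42.20° = 47.80°.
Then n₂/n₁ = tan θ_B = tan 47.80° = 1.103.

n₂/n₁ ≈ 1.103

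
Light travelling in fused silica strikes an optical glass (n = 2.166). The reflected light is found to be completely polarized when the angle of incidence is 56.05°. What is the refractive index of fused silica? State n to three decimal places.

n ≈ 1.458

Brewster's law: tan θ_B = n₂/n₁ (light incident in fused silica, refracted into an optical glass).
n₁ = n₂ / tan θ_B = 2.166 / tan 56.05° = 1.458.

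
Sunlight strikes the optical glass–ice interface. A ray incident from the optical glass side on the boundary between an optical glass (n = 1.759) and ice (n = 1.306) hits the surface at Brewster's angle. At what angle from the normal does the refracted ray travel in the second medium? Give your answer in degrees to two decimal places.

θ_t ≈ 53.41°

θ_B = arctan(n₂/n₁) = arctan(1.306/1.759) = 36.59°.
At Brewster's angle the reflected and refracted rays are perpendicular, so θ_t = 90° − θ_B = 90° − 36.59° = 53.41°.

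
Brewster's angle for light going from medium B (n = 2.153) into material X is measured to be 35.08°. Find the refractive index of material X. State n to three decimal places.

n ≈ 1.512

Brewster's law: tan θ_B = n₂/n₁ (light incident in medium B, refracted into material X).
n₂ = n₁ tan θ_B = 2.153 × tan 35.08° = 1.512.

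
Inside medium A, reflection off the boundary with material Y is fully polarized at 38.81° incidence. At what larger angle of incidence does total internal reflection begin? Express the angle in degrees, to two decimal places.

θ_c ≈ 53.54°

From Brewster, n₂/n₁ = tan θ_B = tan 38.81° = 0.8043.
Then sin θ_c = n₂/n₁ = 0.8043, so θ_c = arcsin 0.8043 = 53.54°.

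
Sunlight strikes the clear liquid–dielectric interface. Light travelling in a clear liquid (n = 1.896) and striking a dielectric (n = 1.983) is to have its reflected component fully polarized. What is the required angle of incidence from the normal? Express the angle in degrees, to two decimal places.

θ_B ≈ 46.28°

Here n₂/n₁ = 1.983/1.896 = 1.0459, and Brewster's law gives tan θ_B = n₂/n₁. Taking the arctangent, θ_B = 46.28°.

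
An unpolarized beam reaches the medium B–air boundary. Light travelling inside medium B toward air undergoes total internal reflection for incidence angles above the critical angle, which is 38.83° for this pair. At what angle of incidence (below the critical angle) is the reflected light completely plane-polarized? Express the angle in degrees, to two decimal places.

θ_B ≈ 32.09°

At the critical angle sin θ_c = n₂/n₁, giving n₂/n₁ = sin 38.83° = 0.6270.
Then tan θ_B = n₂/n₁ = 0.6270, so θ_B = arctan 0.6270 = 32.09°.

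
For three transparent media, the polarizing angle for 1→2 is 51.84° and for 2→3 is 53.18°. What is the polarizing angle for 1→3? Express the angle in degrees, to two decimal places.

n₂/n₁ = tan 51.84° = 1.2726 and n₃/n₂ = tan 53.18° = 1.3358.
Multiplying, n₃/n₁ = 1.2726 × 1.3358 = 1.6999, and θ_B(1→3) = arctan 1.6999 = 59.53°.

θ_B ≈ 59.53°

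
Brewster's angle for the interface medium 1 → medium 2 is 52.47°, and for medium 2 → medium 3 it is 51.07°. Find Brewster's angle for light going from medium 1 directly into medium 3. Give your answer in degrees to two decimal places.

Each Brewster angle gives a ratio: n₂/n₁ = tan 52.47° = 1.3018, n₃/n₂ = tan 51.07° = 1.2380.
n₃/n₁ = 1.6116. Then tan θ_B(1→3) = n₃/n₁, so θ_B(1→3) = arctan(1.6116) = 58.18°.

θ_B ≈ 58.18°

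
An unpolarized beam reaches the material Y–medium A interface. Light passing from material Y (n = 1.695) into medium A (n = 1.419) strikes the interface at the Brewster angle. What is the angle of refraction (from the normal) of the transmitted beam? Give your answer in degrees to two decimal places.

tan θ_B = n₂/n₁ = 1.419/1.695 = 0.8372, so θ_B = 39.93°.
Since θ_B + θ_t = 90° at Brewster incidence, θ_t = 90° − 39.93° = 50.07°.

θ_t ≈ 50.07°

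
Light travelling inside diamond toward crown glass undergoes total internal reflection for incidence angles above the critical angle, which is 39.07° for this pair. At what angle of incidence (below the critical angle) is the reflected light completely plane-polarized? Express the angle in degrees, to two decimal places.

n₂/n₁ = sin θ_c = sin 39.07° = 0.6303.
tan θ_B equals the same ratio, so θ_B = arctan(0.6303) = 32.22°.

θ_B ≈ 32.22°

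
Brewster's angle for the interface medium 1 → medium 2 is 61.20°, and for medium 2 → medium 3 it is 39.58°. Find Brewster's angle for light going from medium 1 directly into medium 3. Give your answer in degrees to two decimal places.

Each Brewster angle gives a ratio: n₂/n₁ = tan 61.20° = 1.8190, n₃/n₂ = tan 39.58° = 0.8267.
Multiplying, n₃/n₁ = 1.8190 × 0.8267 = 1.5037, and θ_B(1→3) = arctan 1.5037 = 56.38°.

θ_B ≈ 56.38°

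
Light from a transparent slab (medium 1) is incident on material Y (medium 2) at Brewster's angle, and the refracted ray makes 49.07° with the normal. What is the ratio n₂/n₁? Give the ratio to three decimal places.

At Brewster incidence θ_B = 90° − θ_t = 90° − 49.07° = 40.93°.
Then n₂/n₁ = tan θ_B = tan 40.93° = 0.867.

n₂/n₁ ≈ 0.867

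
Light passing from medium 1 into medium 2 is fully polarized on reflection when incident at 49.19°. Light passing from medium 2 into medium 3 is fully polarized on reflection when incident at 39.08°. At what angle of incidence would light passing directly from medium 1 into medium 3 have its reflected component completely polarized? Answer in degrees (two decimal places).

θ_B ≈ 43.24°

Each Brewster angle gives a ratio: n₂/n₁ = tan 49.19° = 1.1581, n₃/n₂ = tan 39.08° = 0.8121.
Multiplying, n₃/n₁ = 1.1581 × 0.8121 = 0.9405, and θ_B(1→3) = arctan 0.9405 = 43.24°.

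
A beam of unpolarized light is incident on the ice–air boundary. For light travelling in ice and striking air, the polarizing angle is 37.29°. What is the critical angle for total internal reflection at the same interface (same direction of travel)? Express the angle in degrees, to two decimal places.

n₂/n₁ = tan 37.29° = 0.7615; the critical angle satisfies sin θ_c = n₂/n₁.
θ_c = arcsin(0.7615) = 49.60°.

θ_c ≈ 49.60°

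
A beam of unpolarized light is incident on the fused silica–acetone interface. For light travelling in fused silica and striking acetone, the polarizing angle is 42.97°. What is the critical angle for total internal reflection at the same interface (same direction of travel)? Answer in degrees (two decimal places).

n₂/n₁ = tan 42.97° = 0.9315; the critical angle satisfies sin θ_c = n₂/n₁.
θ_c = arcsin(0.9315) = 68.68°.

θ_c ≈ 68.68°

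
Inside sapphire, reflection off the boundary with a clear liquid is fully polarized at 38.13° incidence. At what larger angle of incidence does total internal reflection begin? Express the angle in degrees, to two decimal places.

tan θ_B = n₂/n₁ = tan 38.13° = 0.7849.
Total internal reflection: sin θ_c = n₂/n₁ = 0.7849.
θ_c = arcsin(0.7849) = 51.72°.

θ_c ≈ 51.72°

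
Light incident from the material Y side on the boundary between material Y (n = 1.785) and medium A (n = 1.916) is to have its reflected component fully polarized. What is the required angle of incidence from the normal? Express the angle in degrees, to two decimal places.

θ_B ≈ 47.03°

Here n₂/n₁ = 1.916/1.785 = 1.0734, and Brewster's law gives tan θ_B = n₂/n₁. Taking the arctangent, θ_B = 47.03°.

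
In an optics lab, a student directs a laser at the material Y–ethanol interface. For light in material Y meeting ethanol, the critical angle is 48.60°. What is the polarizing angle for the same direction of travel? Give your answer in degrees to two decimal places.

θ_B ≈ 36.87°

sin θ_c = n₂/n₁, so n₂/n₁ = sin 48.60° = 0.7501.
Brewster: tan θ_B = n₂/n₁ = 0.7501.
θ_B = arctan(0.7501) = 36.87°.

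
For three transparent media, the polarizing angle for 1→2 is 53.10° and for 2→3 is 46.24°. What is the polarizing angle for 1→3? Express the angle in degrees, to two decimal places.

Each Brewster angle gives a ratio: n₂/n₁ = tan 53.10° = 1.3319, n₃/n₂ = tan 46.24° = 1.0442.
So n₃/n₁ = (n₂/n₁)(n₃/n₂) = 1.3319 × 1.0442 = 1.3908.
θ_B(1→3) = arctan(1.3908) = 54.28°.

θ_B ≈ 54.28°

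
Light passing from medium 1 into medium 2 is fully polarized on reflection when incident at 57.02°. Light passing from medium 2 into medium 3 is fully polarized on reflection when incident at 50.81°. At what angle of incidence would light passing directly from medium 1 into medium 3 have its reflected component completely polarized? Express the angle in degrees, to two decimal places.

θ_B ≈ 62.12°

n₂/n₁ = tan 57.02° = 1.5410 and n₃/n₂ = tan 50.81° = 1.2266.
Multiplying, n₃/n₁ = 1.5410 × 1.2266 = 1.8902, and θ_B(1→3) = arctan 1.8902 = 62.12°.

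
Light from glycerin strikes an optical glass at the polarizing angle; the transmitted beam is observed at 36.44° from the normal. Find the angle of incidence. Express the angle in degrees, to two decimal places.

Brewster's condition makes the reflected and refracted beams perpendicular: θ_B + θ_t = 90°.
θ_B = 90° − 36.44° = 53.56°.

θ_B ≈ 53.56°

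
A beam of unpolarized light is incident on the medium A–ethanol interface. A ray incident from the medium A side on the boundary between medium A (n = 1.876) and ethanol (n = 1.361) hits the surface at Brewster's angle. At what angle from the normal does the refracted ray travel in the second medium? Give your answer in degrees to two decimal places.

θ_t ≈ 54.04°

First find Brewster's angle: tan θ_B = 1.361/1.876 = 0.7255, giving θ_B = 35.96°.
Since θ_B + θ_t = 90° at Brewster incidence, θ_t = 90° − 35.96° = 54.04°.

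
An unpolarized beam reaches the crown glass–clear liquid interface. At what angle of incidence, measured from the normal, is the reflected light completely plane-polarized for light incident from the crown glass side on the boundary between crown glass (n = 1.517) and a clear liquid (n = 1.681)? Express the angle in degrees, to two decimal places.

tan θ_B = n₂/n₁ = 1.681/1.517 = 1.1081.
So θ_B = arctan 1.1081 = 47.94°.

θ_B ≈ 47.94°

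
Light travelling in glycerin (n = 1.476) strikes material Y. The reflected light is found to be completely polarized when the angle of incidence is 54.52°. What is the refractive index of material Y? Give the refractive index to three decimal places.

Full polarization of the reflected beam means tan θ_B = n₂/n₁, where n₁ is the incident medium (glycerin).
n₂ = n₁ tan θ_B = 1.476 × tan 54.52° = 2.071.

n ≈ 2.071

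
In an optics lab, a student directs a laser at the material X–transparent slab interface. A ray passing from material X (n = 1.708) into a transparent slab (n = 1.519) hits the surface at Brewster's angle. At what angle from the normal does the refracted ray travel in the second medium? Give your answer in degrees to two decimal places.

θ_t ≈ 48.35°

First find Brewster's angle: tan θ_B = 1.519/1.708 = 0.8893, giving θ_B = 41.65°.
Since θ_B + θ_t = 90° at Brewster incidence, θ_t = 90° − 41.65° = 48.35°.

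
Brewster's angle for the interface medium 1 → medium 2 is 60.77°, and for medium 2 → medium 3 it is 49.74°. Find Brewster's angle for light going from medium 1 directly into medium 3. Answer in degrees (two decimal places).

tan θ_B(1→2) = n₂/n₁ = tan 60.77° = 1.7871.
tan θ_B(2→3) = n₃/n₂ = tan 49.74° = 1.1808.
Multiplying, n₃/n₁ = 1.7871 × 1.1808 = 2.1103, and θ_B(1→3) = arctan 2.1103 = 64.64°.

θ_B ≈ 64.64°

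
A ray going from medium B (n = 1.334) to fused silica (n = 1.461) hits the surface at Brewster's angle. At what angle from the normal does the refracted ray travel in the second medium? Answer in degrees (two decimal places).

tan θ_B = n₂/n₁ = 1.461/1.334 = 1.0952, so θ_B = 47.60°.
At Brewster's angle the reflected and refracted rays are perpendicular, so θ_t = 90° − θ_B = 90° − 47.60° = 42.40°.

θ_t ≈ 42.40°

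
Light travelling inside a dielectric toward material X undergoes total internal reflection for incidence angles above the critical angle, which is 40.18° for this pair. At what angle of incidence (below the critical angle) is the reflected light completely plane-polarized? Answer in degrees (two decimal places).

θ_B ≈ 32.83°

sin θ_c = n₂/n₁, so n₂/n₁ = sin 40.18° = 0.6452.
Brewster: tan θ_B = n₂/n₁ = 0.6452.
θ_B = arctan(0.6452) = 32.83°.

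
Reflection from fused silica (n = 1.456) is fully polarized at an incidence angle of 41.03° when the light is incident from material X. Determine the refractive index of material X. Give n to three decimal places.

Full polarization of the reflected beam means tan θ_B = n₂/n₁, where n₁ is the incident medium (material X).
n₁ = n₂ / tan θ_B = 1.456 / tan 41.03° = 1.673.

n ≈ 1.673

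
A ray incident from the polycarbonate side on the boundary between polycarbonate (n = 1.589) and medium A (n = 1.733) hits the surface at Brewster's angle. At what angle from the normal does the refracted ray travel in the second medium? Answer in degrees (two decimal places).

θ_B = arctan(n₂/n₁) = arctan(1.733/1.589) = 47.48°.
Since θ_B + θ_t = 90° at Brewster incidence, θ_t = 90° − 47.48° = 42.52°.

θ_t ≈ 42.52°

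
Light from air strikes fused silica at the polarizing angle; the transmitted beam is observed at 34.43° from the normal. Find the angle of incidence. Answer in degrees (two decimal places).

At Brewster's angle the reflected and refracted rays are perpendicular, so θ_B + θ_t = 90°.
θ_B = 90° − 34.43° = 55.57°.

θ_B ≈ 55.57°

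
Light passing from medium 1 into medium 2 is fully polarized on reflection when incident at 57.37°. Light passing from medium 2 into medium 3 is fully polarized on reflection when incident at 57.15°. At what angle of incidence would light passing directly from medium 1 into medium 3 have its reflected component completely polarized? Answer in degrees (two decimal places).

θ_B ≈ 67.54°

Each Brewster angle gives a ratio: n₂/n₁ = tan 57.37° = 1.5619, n₃/n₂ = tan 57.15° = 1.5487.
So n₃/n₁ = (n₂/n₁)(n₃/n₂) = 1.5619 × 1.5487 = 2.4189.
θ_B(1→3) = arctan(2.4189) = 67.54°.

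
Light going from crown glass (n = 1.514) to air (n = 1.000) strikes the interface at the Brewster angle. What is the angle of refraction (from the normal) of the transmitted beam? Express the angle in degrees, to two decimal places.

θ_t ≈ 56.56°

First find Brewster's angle: tan θ_B = 1.000/1.514 = 0.6605, giving θ_B = 33.44°.
The refracted ray is perpendicular to the reflected ray, so θ_t = 90° − θ_B = 56.56°.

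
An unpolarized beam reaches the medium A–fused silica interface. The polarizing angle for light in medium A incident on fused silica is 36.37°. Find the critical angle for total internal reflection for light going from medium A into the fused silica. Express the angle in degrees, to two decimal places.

θ_c ≈ 47.43°

tan θ_B = n₂/n₁ = tan 36.37° = 0.7365.
Total internal reflection: sin θ_c = n₂/n₁ = 0.7365.
θ_c = arcsin(0.7365) = 47.43°.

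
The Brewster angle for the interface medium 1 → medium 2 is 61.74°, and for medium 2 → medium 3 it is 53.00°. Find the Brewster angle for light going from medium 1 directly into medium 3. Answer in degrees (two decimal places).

θ_B ≈ 67.95°

n₂/n₁ = tan 61.74° = 1.8603 and n₃/n₂ = tan 53.00° = 1.3270.
Multiplying, n₃/n₁ = 1.8603 × 1.3270 = 2.4687, and θ_B(1→3) = arctan 2.4687 = 67.95°.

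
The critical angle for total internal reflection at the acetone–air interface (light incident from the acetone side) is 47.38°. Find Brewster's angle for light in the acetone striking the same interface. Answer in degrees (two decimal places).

sin θ_c = n₂/n₁, so n₂/n₁ = sin 47.38° = 0.7359.
Brewster: tan θ_B = n₂/n₁ = 0.7359.
θ_B = arctan(0.7359) = 36.35°.

θ_B ≈ 36.35°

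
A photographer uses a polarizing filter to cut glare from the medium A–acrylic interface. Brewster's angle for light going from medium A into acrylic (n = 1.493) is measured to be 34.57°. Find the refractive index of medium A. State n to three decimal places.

At Brewster's angle, tan θ_B = n₂/n₁ with n₁ on the incident side (medium A) and n₂ on the transmitted side (acrylic).
n₁ = n₂ / tan θ_B = 1.493 / tan 34.57° = 2.167.

n ≈ 2.167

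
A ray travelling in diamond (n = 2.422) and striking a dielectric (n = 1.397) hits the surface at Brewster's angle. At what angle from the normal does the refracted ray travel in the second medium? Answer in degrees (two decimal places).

First find Brewster's angle: tan θ_B = 1.397/2.422 = 0.5768, giving θ_B = 29.98°.
At Brewster's angle the reflected and refracted rays are perpendicular, so θ_t = 90° − θ_B = 90° − 29.98° = 60.02°.

θ_t ≈ 60.02°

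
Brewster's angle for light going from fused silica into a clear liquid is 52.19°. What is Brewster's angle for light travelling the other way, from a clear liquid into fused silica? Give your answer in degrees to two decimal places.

The two Brewster angles are complementary: θ_B' = 90° − θ_B = 90° − 52.19° = 37.81°.

θ_B' ≈ 37.81°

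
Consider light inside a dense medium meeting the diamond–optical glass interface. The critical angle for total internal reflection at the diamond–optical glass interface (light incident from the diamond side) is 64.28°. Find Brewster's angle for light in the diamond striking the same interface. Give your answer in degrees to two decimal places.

n₂/n₁ = sin θ_c = sin 64.28° = 0.9009.
tan θ_B equals the same ratio, so θ_B = arctan(0.9009) = 42.02°.

θ_B ≈ 42.02°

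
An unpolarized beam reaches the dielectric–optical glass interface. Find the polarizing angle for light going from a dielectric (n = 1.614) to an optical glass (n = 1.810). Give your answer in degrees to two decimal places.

tan θ_B = n₂/n₁ = 1.810/1.614 = 1.1214.
θ_B = arctan(1.1214) = 48.28°.

θ_B ≈ 48.28°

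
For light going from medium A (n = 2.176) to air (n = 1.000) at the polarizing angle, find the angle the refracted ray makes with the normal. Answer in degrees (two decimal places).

First find Brewster's angle: tan θ_B = 1.000/2.176 = 0.4596, giving θ_B = 24.68°.
The refracted ray is perpendicular to the reflected ray, so θ_t = 90° − θ_B = 65.32°.

θ_t ≈ 65.32°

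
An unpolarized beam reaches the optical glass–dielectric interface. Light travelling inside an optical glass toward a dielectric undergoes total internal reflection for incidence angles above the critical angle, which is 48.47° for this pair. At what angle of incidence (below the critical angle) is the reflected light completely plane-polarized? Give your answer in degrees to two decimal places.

sin θ_c = n₂/n₁, so n₂/n₁ = sin 48.47° = 0.7486.
Brewster: tan θ_B = n₂/n₁ = 0.7486.
θ_B = arctan(0.7486) = 36.82°.

θ_B ≈ 36.82°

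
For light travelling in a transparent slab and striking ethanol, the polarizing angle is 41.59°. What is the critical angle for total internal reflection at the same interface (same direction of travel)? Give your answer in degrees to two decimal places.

θ_c ≈ 62.56°

tan θ_B = n₂/n₁ = tan 41.59° = 0.8875.
Total internal reflection: sin θ_c = n₂/n₁ = 0.8875.
θ_c = arcsin(0.8875) = 62.56°.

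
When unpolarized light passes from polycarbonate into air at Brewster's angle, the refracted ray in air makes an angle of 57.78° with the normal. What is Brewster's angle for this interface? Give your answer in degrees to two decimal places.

θ_B ≈ 32.22°

Since the reflected and refracted rays are at right angles at the polarizing angle, θ_B + θ_t = 90°.
So θ_B = 90° − θ_t = 90° − 57.78° = 32.22°.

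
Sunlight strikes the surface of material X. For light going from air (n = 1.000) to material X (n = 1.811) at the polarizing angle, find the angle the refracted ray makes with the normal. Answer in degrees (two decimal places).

tan θ_B = n₂/n₁ = 1.811/1.000 = 1.8110, so θ_B = 61.09°.
At Brewster's angle the reflected and refracted rays are perpendicular, so θ_t = 90° − θ_B = 90° − 61.09° = 28.91°.

θ_t ≈ 28.91°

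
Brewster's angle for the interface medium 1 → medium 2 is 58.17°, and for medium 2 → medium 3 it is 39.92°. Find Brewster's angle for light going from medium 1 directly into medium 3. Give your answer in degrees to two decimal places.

θ_B ≈ 53.43°

Each Brewster angle gives a ratio: n₂/n₁ = tan 58.17° = 1.6110, n₃/n₂ = tan 39.92° = 0.8367.
n₃/n₁ = 1.3479. Then tan θ_B(1→3) = n₃/n₁, so θ_B(1→3) = arctan(1.3479) = 53.43°.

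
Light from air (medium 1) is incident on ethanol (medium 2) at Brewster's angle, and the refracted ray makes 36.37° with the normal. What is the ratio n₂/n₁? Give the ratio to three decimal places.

θ_B + θ_t = 90°, so θ_B = 90° − 36.37° = 53.63°.
tan θ_B = n₂/n₁, so n₂/n₁ = tan 53.63° = 1.358.

n₂/n₁ ≈ 1.358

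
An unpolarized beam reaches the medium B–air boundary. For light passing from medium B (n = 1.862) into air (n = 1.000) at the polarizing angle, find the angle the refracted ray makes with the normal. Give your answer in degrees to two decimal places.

First find Brewster's angle: tan θ_B = 1.000/1.862 = 0.5371, giving θ_B = 28.24°.
The refracted ray is perpendicular to the reflected ray, so θ_t = 90° − θ_B = 61.76°.

θ_t ≈ 61.76°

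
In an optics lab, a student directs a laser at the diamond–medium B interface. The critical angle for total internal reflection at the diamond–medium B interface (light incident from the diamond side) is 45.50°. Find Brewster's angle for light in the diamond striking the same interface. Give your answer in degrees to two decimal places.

θ_B ≈ 35.50°

At the critical angle sin θ_c = n₂/n₁, giving n₂/n₁ = sin 45.50° = 0.7133.
Then tan θ_B = n₂/n₁ = 0.7133, so θ_B = arctan 0.7133 = 35.50°.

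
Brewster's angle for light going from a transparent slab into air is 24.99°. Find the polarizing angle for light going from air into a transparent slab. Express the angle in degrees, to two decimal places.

θ_B' ≈ 65.01°

Reversing the direction swaps n₁ and n₂, so tan θ_B' = 1/tan θ_B and θ_B' = 90° − θ_B.
Hence θ_B' = 90° − 24.99° = 65.01°.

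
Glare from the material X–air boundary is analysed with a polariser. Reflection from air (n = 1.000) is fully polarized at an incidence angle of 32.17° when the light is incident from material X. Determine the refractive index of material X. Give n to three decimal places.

Full polarization of the reflected beam means tan θ_B = n₂/n₁, where n₁ is the incident medium (material X).
n₁ = n₂ / tan θ_B = 1.000 / tan 32.17° = 1.590.

n ≈ 1.590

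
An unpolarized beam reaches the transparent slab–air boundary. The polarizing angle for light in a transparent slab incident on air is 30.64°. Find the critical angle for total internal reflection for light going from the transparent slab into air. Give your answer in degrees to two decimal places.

n₂/n₁ = tan 30.64° = 0.5923; the critical angle satisfies sin θ_c = n₂/n₁.
θ_c = arcsin(0.5923) = 36.32°.

θ_c ≈ 36.32°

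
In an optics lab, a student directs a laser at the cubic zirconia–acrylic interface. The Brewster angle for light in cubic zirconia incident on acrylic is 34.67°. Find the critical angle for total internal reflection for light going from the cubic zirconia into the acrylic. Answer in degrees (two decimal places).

n₂/n₁ = tan 34.67° = 0.6917; the critical angle satisfies sin θ_c = n₂/n₁.
θ_c = arcsin(0.6917) = 43.76°.

θ_c ≈ 43.76°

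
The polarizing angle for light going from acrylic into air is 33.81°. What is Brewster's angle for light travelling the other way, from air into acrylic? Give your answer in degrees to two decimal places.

θ_B' ≈ 56.19°

The two Brewster angles are complementary: θ_B' = 90° − θ_B = 90° − 33.81° = 56.19°.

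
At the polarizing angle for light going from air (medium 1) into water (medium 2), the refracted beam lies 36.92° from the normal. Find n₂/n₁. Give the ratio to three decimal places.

θ_B + θ_t = 90°, so θ_B = 90° − 36.92° = 53.08°.
tan θ_B = n₂/n₁, so n₂/n₁ = tan 53.08° = 1.331.

n₂/n₁ ≈ 1.331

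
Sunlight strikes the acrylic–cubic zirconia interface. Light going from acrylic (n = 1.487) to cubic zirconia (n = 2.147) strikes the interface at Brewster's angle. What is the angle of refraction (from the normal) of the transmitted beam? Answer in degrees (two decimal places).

tan θ_B = n₂/n₁ = 2.147/1.487 = 1.4438, so θ_B = 55.29°.
Since θ_B + θ_t = 90° at Brewster incidence, θ_t = 90° − 55.29° = 34.71°.

θ_t ≈ 34.71°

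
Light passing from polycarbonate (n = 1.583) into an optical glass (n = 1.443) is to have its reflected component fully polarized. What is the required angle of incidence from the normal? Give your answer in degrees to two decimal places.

θ_B ≈ 42.35°

The reflected p-component vanishes when tan θ_B = n₂/n₁.
Here n₂/n₁ = 1.443/1.583 = 0.9116, and Brewster's law gives tan θ_B = n₂/n₁. Taking the arctangent, θ_B = 42.35°.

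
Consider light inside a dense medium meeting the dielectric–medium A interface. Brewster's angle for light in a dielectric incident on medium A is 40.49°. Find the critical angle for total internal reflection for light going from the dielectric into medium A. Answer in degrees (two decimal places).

tan θ_B = n₂/n₁ = tan 40.49° = 0.8538.
Total internal reflection: sin θ_c = n₂/n₁ = 0.8538.
θ_c = arcsin(0.8538) = 58.63°.

θ_c ≈ 58.63°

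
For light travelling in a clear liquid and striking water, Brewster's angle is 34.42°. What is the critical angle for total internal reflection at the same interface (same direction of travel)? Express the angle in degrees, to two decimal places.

n₂/n₁ = tan 34.42° = 0.6852; the critical angle satisfies sin θ_c = n₂/n₁.
θ_c = arcsin(0.6852) = 43.25°.

θ_c ≈ 43.25°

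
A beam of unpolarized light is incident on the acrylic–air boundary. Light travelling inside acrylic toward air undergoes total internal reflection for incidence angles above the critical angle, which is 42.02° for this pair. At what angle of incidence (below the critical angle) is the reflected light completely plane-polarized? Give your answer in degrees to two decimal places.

At the critical angle sin θ_c = n₂/n₁, giving n₂/n₁ = sin 42.02° = 0.6694.
Then tan θ_B = n₂/n₁ = 0.6694, so θ_B = arctan 0.6694 = 33.80°.

θ_B ≈ 33.80°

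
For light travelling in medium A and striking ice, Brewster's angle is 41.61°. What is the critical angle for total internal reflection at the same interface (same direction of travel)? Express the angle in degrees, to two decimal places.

tan θ_B = n₂/n₁ = tan 41.61° = 0.8882.
Total internal reflection: sin θ_c = n₂/n₁ = 0.8882.
θ_c = arcsin(0.8882) = 62.64°.

θ_c ≈ 62.64°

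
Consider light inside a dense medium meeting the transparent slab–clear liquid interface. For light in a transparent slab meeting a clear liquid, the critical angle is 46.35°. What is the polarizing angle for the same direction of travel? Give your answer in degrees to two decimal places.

θ_B ≈ 35.89°

At the critical angle sin θ_c = n₂/n₁, giving n₂/n₁ = sin 46.35° = 0.7236.
Then tan θ_B = n₂/n₁ = 0.7236, so θ_B = arctan 0.7236 = 35.89°.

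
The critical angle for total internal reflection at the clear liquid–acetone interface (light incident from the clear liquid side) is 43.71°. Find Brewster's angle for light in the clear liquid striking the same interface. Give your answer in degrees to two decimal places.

θ_B ≈ 34.64°

sin θ_c = n₂/n₁, so n₂/n₁ = sin 43.71° = 0.6910.
Brewster: tan θ_B = n₂/n₁ = 0.6910.
θ_B = arctan(0.6910) = 34.64°.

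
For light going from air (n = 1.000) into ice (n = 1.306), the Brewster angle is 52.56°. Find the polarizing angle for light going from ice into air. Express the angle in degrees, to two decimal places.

tan θ_B' = n₁/n₂ = 1/tan θ_B, so θ_B' = 90° − θ_B.
θ_B' = 90° − 52.56° = 37.44°.

θ_B' ≈ 37.44°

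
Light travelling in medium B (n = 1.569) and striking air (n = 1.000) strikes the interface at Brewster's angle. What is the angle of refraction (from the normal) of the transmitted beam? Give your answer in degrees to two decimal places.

θ_t ≈ 57.49°

First find Brewster's angle: tan θ_B = 1.000/1.569 = 0.6373, giving θ_B = 32.51°.
The refracted ray is perpendicular to the reflected ray, so θ_t = 90° − θ_B = 57.49°.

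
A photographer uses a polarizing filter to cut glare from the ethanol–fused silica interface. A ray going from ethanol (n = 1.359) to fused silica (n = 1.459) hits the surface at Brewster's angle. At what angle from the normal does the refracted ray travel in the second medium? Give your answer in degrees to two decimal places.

θ_B = arctan(n₂/n₁) = arctan(1.459/1.359) = 47.03°.
Since θ_B + θ_t = 90° at Brewster incidence, θ_t = 90° − 47.03° = 42.97°.

θ_t ≈ 42.97°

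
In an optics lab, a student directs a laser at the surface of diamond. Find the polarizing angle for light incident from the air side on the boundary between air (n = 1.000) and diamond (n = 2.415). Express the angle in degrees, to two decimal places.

θ_B ≈ 67.51°

Brewster's condition: tan θ_B = n₂/n₁ = 2.415/1.000 = 2.4150.
So θ_B = arctan 2.4150 = 67.51°.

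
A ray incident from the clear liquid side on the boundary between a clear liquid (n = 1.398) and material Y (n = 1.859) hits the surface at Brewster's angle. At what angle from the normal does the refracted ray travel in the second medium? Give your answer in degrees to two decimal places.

tan θ_B = n₂/n₁ = 1.859/1.398 = 1.3298, so θ_B = 53.06°.
The refracted ray is perpendicular to the reflected ray, so θ_t = 90° − θ_B = 36.94°.

θ_t ≈ 36.94°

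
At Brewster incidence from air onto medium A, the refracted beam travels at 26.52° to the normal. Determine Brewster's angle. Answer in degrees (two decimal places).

θ_B ≈ 63.48°

At Brewster's angle the reflected and refracted rays are perpendicular, so θ_B + θ_t = 90°.
So θ_B = 90° − θ_t = 90° − 26.52° = 63.48°.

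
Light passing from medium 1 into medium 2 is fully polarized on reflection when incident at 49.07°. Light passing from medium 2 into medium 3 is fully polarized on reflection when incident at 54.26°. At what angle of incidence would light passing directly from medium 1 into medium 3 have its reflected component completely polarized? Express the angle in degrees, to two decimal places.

θ_B ≈ 58.03°

Each Brewster angle gives a ratio: n₂/n₁ = tan 49.07° = 1.1532, n₃/n₂ = tan 54.26° = 1.3896.
So n₃/n₁ = (n₂/n₁)(n₃/n₂) = 1.1532 × 1.3896 = 1.6025.
θ_B(1→3) = arctan(1.6025) = 58.03°.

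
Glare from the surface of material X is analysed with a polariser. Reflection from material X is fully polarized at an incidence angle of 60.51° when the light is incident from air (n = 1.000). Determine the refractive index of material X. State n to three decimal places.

Brewster's law: tan θ_B = n₂/n₁ (light incident in air, refracted into material X).
n₂ = n₁ tan θ_B = 1.000 × tan 60.51° = 1.768.

n ≈ 1.768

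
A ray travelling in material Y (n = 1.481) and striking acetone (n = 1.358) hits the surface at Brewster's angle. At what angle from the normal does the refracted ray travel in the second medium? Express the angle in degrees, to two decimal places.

θ_B = arctan(n₂/n₁) = arctan(1.358/1.481) = 42.52°.
Since θ_B + θ_t = 90° at Brewster incidence, θ_t = 90° − 42.52° = 47.48°.

θ_t ≈ 47.48°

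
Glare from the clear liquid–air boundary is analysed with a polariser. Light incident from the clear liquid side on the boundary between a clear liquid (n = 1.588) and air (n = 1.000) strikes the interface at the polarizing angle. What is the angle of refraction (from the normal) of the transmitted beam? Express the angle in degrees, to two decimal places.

θ_t ≈ 57.80°

First find Brewster's angle: tan θ_B = 1.000/1.588 = 0.6297, giving θ_B = 32.20°.
At Brewster's angle the reflected and refracted rays are perpendicular, so θ_t = 90° − θ_B = 90° − 32.20° = 57.80°.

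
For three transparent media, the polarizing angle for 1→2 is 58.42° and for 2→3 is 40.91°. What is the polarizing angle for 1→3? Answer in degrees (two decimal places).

θ_B ≈ 54.65°

Each Brewster angle gives a ratio: n₂/n₁ = tan 58.42° = 1.6267, n₃/n₂ = tan 40.91° = 0.8665.
So n₃/n₁ = (n₂/n₁)(n₃/n₂) = 1.6267 × 0.8665 = 1.4096.
θ_B(1→3) = arctan(1.4096) = 54.65°.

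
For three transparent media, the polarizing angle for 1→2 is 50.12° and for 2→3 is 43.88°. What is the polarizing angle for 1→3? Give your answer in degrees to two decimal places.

Each Brewster angle gives a ratio: n₂/n₁ = tan 50.12° = 1.1968, n₃/n₂ = tan 43.88° = 0.9616.
So n₃/n₁ = (n₂/n₁)(n₃/n₂) = 1.1968 × 0.9616 = 1.1509.
θ_B(1→3) = arctan(1.1509) = 49.01°.

θ_B ≈ 49.01°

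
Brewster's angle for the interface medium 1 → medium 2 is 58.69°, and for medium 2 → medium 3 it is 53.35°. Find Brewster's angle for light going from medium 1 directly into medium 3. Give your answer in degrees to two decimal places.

n₂/n₁ = tan 58.69° = 1.6441 and n₃/n₂ = tan 53.35° = 1.3440.
Multiplying, n₃/n₁ = 1.6441 × 1.3440 = 2.2097, and θ_B(1→3) = arctan 2.2097 = 65.65°.

θ_B ≈ 65.65°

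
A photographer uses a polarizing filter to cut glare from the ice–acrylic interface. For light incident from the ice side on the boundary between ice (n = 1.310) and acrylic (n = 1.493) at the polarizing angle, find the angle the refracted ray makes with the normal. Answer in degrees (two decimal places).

θ_B = arctan(n₂/n₁) = arctan(1.493/1.310) = 48.74°.
Since θ_B + θ_t = 90° at Brewster incidence, θ_t = 90° − 48.74° = 41.26°.

θ_t ≈ 41.26°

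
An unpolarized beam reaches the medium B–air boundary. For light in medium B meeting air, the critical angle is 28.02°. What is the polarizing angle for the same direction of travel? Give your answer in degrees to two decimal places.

sin θ_c = n₂/n₁, so n₂/n₁ = sin 28.02° = 0.4698.
Brewster: tan θ_B = n₂/n₁ = 0.4698.
θ_B = arctan(0.4698) = 25.16°.

θ_B ≈ 25.16°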